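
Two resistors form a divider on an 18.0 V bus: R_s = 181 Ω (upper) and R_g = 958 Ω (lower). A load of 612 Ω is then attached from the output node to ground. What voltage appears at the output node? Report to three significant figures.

The load sits in parallel with R_g: R_g‖R_L = (958 × 612) / (958 + 612) = 373.4 Ω.
V_out = 18.0 × 373.4 / (181 + 373.4) = 18.0 × 373.4/554.4 = 12.1 V.
(Unloaded it would have been 15.1 V.)

V_out ≈ 12.1 V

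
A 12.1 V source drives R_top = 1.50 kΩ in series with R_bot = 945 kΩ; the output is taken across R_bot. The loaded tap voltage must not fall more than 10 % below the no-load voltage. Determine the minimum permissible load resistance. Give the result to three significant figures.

R_L(min) ≈ 13.5 kΩ

Output resistance R_th = R_top‖R_bot = (1.50 × 945)/946.5 = 1.498 kΩ.
The fractional drop is R_th/(R_th + R_L); requiring this ≤ 0.100 gives R_L ≥ R_th(1/0.100 − 1) = 1.498 × 9.000 = 13.5 kΩ.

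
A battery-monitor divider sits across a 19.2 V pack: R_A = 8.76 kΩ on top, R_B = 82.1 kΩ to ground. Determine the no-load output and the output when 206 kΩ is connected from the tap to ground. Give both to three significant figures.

Open-circuit: V = 19.2 × 82.1/(8.76 + 82.1) = 17.3 V.
With the load, R_B becomes R_B‖R_L = 58.70 kΩ, so V = 19.2 × 58.70/67.46 = 16.7 V.

Unloaded: 17.3 V; loaded: 16.7 V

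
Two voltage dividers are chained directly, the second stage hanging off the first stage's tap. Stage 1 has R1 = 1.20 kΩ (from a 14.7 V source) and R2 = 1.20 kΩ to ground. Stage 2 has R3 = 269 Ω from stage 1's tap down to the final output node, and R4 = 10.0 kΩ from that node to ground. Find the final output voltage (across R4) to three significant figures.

Stage 2 presents R3+R4 = 10270 Ω as a load on stage 1's tap.
Stage 1's lower leg becomes R2‖(R3+R4) = 1074 Ω, so V_mid = 14.7 × 1074/2274 = 6.944 V.
Stage 2 is itself unloaded: V_out = V_mid × R4/(R3+R4) = 6.944 × 10000/10270 = 6.76 V.

V_out ≈ 6.76 V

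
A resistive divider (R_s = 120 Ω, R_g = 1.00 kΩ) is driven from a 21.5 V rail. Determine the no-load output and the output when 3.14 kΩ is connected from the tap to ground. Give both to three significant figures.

Unloaded: 19.2 V; loaded: 18.6 V

Open-circuit: V = 21.5 × 1000/(120 + 1000) = 19.2 V.
With the load, R_g becomes R_g‖R_L = 758.5 Ω, so V = 21.5 × 758.5/878.5 = 18.6 V.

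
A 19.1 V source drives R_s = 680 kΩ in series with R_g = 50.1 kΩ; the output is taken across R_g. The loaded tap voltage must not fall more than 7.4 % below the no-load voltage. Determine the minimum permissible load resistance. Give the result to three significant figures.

R_L(min) ≈ 584 kΩ

Output resistance R_th = R_s‖R_g = (680 × 50.1)/730.1 = 46.66 kΩ.
The fractional drop is R_th/(R_th + R_L); requiring this ≤ 0.0740 gives R_L ≥ R_th(1/0.0740 − 1) = 46.66 × 12.51 = 584 kΩ.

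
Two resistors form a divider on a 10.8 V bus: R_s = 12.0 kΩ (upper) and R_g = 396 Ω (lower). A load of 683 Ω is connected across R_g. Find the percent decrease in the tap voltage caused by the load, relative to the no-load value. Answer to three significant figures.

35.9 %

The divider's output (Thévenin) resistance is R_s‖R_g = 383.3 Ω.
Fractional drop under load = R_th/(R_th + R_L) = 383.3 / (383.3 + 683) = 0.3595.
So the output falls by 35.9 %.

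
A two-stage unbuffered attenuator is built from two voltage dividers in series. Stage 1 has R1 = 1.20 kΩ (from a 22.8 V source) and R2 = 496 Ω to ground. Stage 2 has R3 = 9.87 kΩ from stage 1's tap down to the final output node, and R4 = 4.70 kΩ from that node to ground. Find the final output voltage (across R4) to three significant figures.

Stage 2 presents R3+R4 = 14570 Ω as a load on stage 1's tap.
Stage 1's lower leg becomes R2‖(R3+R4) = 479.7 Ω, so V_mid = 22.8 × 479.7/1680 = 6.511 V.
Stage 2 is itself unloaded: V_out = V_mid × R4/(R3+R4) = 6.511 × 4700/14570 = 2.10 V.

V_out ≈ 2.10 V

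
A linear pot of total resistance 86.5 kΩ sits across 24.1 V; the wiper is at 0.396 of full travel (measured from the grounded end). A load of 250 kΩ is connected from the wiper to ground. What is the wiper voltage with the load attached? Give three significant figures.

V ≈ 8.81 V

The wiper splits the pot into (1−α)R = 52.25 kΩ above and αR = 34.25 kΩ below.
Lower section ‖ load = 30.13 kΩ.
V_wiper = 24.1 × 30.13/(52.25 + 30.13) = 8.81 V.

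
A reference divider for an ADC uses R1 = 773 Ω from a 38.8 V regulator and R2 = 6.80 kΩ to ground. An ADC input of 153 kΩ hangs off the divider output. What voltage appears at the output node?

V_out ≈ 34.7 V

The load sits in parallel with R2: R2‖R_L = (6800 × 153000) / (6800 + 153000) = 6511 Ω.
V_out = 38.8 × 6511 / (773 + 6511) = 38.8 × 6511/7284 = 34.7 V.
(Unloaded it would have been 34.8 V.)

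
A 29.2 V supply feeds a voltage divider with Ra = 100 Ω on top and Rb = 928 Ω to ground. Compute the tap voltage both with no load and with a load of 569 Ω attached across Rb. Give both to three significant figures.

Unloaded: 26.4 V; loaded: 22.8 V

Open-circuit: V = 29.2 × 928/(100 + 928) = 26.4 V.
With the load, Rb becomes Rb‖R_L = 352.7 Ω, so V = 29.2 × 352.7/452.7 = 22.8 V.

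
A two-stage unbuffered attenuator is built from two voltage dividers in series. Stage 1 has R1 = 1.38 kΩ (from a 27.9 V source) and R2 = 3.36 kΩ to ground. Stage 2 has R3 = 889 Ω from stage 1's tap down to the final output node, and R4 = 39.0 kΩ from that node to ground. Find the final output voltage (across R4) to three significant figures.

Stage 2 presents R3+R4 = 39890 Ω as a load on stage 1's tap.
Stage 1's lower leg becomes R2‖(R3+R4) = 3099 Ω, so V_mid = 27.9 × 3099/4479 = 19.30 V.
Stage 2 is itself unloaded: V_out = V_mid × R4/(R3+R4) = 19.30 × 39000/39890 = 18.9 V.

V_out ≈ 18.9 V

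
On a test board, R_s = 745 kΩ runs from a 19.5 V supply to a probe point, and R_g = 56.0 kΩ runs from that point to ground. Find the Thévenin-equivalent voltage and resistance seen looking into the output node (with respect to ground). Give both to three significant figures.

V_th = 1.36 V, R_th = 52.1 kΩ

V_th is the open-circuit tap voltage: 19.5 × 56.0/(745 + 56.0) = 1.36 V.
With the supply zeroed, R_s and R_g appear in parallel from the tap: R_th = R_s‖R_g = (745 × 56.0)/801.0 = 52.1 kΩ.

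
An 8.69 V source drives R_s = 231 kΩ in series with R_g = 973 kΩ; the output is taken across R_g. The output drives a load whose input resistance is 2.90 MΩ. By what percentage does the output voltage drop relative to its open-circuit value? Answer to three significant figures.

6.05 %

The divider's output (Thévenin) resistance is R_s‖R_g = 186.7 kΩ.
Fractional drop under load = R_th/(R_th + R_L) = 186.7 / (186.7 + 2900) = 0.06048.
So the output falls by 6.05 %.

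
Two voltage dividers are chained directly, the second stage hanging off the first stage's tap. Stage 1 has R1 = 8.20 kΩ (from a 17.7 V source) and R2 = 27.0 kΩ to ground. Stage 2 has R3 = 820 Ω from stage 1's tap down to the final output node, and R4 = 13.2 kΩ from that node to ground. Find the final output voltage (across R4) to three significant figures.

Stage 2 presents R3+R4 = 14020 Ω as a load on stage 1's tap.
Stage 1's lower leg becomes R2‖(R3+R4) = 9228 Ω, so V_mid = 17.7 × 9228/17430 = 9.372 V.
Stage 2 is itself unloaded: V_out = V_mid × R4/(R3+R4) = 9.372 × 13200/14020 = 8.82 V.

V_out ≈ 8.82 V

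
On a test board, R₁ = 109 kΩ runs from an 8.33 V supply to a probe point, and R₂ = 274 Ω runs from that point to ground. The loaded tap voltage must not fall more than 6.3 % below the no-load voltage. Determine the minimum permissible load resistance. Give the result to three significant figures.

R_L(min) ≈ 4.06 kΩ

Output resistance R_th = R₁‖R₂ = (109000 × 274)/109300 = 273.3 Ω.
The fractional drop is R_th/(R_th + R_L); requiring this ≤ 0.0630 gives R_L ≥ R_th(1/0.0630 − 1) = 273.3 × 14.87 = 4.06 kΩ.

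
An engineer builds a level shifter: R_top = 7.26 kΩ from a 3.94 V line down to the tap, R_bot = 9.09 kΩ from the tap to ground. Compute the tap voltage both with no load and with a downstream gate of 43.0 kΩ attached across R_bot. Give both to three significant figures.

Open-circuit: V = 3.94 × 9.09/(7.26 + 9.09) = 2.19 V.
With the load, R_bot becomes R_bot‖R_L = 7.504 kΩ, so V = 3.94 × 7.504/14.76 = 2.00 V.

Unloaded: 2.19 V; loaded: 2.00 V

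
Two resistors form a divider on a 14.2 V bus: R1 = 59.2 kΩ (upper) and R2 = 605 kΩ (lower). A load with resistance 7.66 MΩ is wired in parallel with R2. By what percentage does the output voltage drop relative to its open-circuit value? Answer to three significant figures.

0.699 %

The divider's output (Thévenin) resistance is R1‖R2 = 53.92 kΩ.
Fractional drop under load = R_th/(R_th + R_L) = 53.92 / (53.92 + 7660) = 0.006990.
So the output falls by 0.699 %.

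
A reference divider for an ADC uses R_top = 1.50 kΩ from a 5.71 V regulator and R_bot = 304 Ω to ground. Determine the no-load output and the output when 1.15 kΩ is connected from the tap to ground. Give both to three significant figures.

Unloaded: 0.962 V; loaded: 0.789 V

Open-circuit: V = 5.71 × 304/(1500 + 304) = 0.962 V.
With the load, R_bot becomes R_bot‖R_L = 240.4 Ω, so V = 5.71 × 240.4/1740 = 0.789 V.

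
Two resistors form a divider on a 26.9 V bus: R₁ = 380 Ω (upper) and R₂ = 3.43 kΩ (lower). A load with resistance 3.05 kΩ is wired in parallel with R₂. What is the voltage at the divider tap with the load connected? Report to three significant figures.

The load sits in parallel with R₂: R₂‖R_L = (3430 × 3050) / (3430 + 3050) = 1614 Ω.
V_out = 26.9 × 1614 / (380 + 1614) = 26.9 × 1614/1994 = 21.8 V.

V_out ≈ 21.8 V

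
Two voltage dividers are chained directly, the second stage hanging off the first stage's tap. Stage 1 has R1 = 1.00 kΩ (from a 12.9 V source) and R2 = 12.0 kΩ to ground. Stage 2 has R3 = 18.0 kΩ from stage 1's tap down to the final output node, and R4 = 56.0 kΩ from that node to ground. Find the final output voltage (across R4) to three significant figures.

Stage 2 presents R3+R4 = 74.00 kΩ as a load on stage 1's tap.
Stage 1's lower leg becomes R2‖(R3+R4) = 10.33 kΩ, so V_mid = 12.9 × 10.33/11.33 = 11.76 V.
Stage 2 is itself unloaded: V_out = V_mid × R4/(R3+R4) = 11.76 × 56.0/74.00 = 8.90 V.

V_out ≈ 8.90 V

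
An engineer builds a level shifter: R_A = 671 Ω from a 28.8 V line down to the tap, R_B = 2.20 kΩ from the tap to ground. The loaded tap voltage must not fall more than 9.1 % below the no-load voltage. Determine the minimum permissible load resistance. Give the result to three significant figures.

Output resistance R_th = R_A‖R_B = (671 × 2200)/2871 = 514.2 Ω.
The fractional drop is R_th/(R_th + R_L); requiring this ≤ 0.0910 gives R_L ≥ R_th(1/0.0910 − 1) = 514.2 × 9.989 = 5.14 kΩ.

R_L(min) ≈ 5.14 kΩ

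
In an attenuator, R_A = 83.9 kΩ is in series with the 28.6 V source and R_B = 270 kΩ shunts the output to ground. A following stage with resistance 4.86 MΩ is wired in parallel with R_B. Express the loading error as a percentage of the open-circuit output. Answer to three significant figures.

The divider's output (Thévenin) resistance is R_A‖R_B = 64.01 kΩ.
Fractional drop under load = R_th/(R_th + R_L) = 64.01 / (64.01 + 4860) = 0.01300.
So the output falls by 1.30 %.

1.30 %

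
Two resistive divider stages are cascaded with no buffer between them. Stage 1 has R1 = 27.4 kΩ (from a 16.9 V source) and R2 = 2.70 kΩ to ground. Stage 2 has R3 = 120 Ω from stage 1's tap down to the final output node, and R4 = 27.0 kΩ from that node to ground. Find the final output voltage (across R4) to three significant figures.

Stage 2 presents R3+R4 = 27120 Ω as a load on stage 1's tap.
Stage 1's lower leg becomes R2‖(R3+R4) = 2456 Ω, so V_mid = 16.9 × 2456/29860 = 1.390 V.
Stage 2 is itself unloaded: V_out = V_mid × R4/(R3+R4) = 1.390 × 27000/27120 = 1.38 V.

V_out ≈ 1.38 V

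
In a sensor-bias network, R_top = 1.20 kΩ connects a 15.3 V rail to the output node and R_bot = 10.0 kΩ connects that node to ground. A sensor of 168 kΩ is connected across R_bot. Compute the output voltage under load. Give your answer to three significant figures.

The load sits in parallel with R_bot: R_bot‖R_L = (10.0 × 168) / (10.0 + 168) = 9.438 kΩ.
V_out = 15.3 × 9.438 / (1.20 + 9.438) = 15.3 × 9.438/10.64 = 13.6 V.

V_out ≈ 13.6 V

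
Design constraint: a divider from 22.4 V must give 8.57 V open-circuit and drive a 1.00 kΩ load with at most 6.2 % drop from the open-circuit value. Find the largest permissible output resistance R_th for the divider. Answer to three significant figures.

R_th ≤ 66.1 Ω

Loading drop = R_th/(R_th + R_L) ≤ 0.0620, so R_th ≤ R_L · ε/(1−ε) = 1.00 kΩ × 0.0620/0.9380 = 66.1 Ω.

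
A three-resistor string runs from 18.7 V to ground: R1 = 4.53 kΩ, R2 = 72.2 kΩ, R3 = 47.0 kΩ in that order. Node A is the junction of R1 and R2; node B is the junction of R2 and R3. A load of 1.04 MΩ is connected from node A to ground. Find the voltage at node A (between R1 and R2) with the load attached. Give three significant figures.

Below node A the series string R2+R3 = 119.2 kΩ sits in parallel with the 1040 kΩ load: 106.9 kΩ.
V_A = 18.7 × 106.9/(4.53 + 106.9) = 17.9 V.

V ≈ 17.9 V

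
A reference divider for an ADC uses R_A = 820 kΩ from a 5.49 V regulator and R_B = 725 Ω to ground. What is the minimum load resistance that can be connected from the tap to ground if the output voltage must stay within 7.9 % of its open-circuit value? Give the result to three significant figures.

Output resistance R_th = R_A‖R_B = (820000 × 725)/820700 = 724.4 Ω.
The fractional drop is R_th/(R_th + R_L); requiring this ≤ 0.0790 gives R_L ≥ R_th(1/0.0790 − 1) = 724.4 × 11.66 = 8.44 kΩ.

R_L(min) ≈ 8.44 kΩ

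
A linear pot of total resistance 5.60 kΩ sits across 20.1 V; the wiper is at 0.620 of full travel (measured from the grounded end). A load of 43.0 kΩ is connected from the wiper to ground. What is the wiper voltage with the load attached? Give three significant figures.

The wiper splits the pot into (1−α)R = 2.128 kΩ above and αR = 3.472 kΩ below.
Lower section ‖ load = 3.213 kΩ.
V_wiper = 20.1 × 3.213/(2.128 + 3.213) = 12.1 V.

V ≈ 12.1 V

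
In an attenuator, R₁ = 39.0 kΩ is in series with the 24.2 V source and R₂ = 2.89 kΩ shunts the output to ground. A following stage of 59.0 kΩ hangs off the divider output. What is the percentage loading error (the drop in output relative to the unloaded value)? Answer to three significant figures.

The divider's output (Thévenin) resistance is R₁‖R₂ = 2.691 kΩ.
Fractional drop under load = R_th/(R_th + R_L) = 2.691 / (2.691 + 59.0) = 0.04361.
So the output falls by 4.36 %.

4.36 %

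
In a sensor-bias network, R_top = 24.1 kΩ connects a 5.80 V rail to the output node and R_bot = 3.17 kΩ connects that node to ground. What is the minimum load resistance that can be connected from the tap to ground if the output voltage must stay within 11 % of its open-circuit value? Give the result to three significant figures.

Output resistance R_th = R_top‖R_bot = (24.1 × 3.17)/27.27 = 2.802 kΩ.
The fractional drop is R_th/(R_th + R_L); requiring this ≤ 0.110 gives R_L ≥ R_th(1/0.110 − 1) = 2.802 × 8.091 = 22.7 kΩ.

R_L(min) ≈ 22.7 kΩ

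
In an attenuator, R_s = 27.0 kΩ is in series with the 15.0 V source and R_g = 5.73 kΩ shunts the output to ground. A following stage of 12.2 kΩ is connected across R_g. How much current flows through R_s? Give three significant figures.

I ≈ 0.485 mA

R_g‖R_L = 3.899 kΩ, so the source sees R_s + R_g‖R_L = 30.90 kΩ.
I = 15.0 V / 30.90 kΩ = 0.485 mA.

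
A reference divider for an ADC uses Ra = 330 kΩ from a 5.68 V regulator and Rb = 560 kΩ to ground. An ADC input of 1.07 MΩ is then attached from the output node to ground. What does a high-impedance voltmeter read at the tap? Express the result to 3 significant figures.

The load sits in parallel with Rb: Rb‖R_L = (560 × 1070) / (560 + 1070) = 367.6 kΩ.
V_out = 5.68 × 367.6 / (330 + 367.6) = 5.68 × 367.6/697.6 = 2.99 V.

V_out ≈ 2.99 V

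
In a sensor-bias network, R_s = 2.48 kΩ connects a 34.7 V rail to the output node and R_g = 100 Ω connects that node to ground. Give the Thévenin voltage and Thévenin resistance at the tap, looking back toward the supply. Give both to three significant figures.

V_th = 1.34 V, R_th = 96.1 Ω

V_th is the open-circuit tap voltage: 34.7 × 100/(2480 + 100) = 1.34 V.
With the supply zeroed, R_s and R_g appear in parallel from the tap: R_th = R_s‖R_g = (2480 × 100)/2580 = 96.1 Ω.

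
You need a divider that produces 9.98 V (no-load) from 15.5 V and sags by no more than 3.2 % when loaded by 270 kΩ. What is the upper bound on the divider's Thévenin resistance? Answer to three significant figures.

Loading drop = R_th/(R_th + R_L) ≤ 0.0320, so R_th ≤ R_L · ε/(1−ε) = 270 kΩ × 0.0320/0.9680 = 8.93 kΩ.

R_th ≤ 8.93 kΩ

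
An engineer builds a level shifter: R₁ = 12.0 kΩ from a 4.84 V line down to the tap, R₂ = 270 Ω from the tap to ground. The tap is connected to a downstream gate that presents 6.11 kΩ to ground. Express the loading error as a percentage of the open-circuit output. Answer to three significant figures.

The divider's output (Thévenin) resistance is R₁‖R₂ = 264.1 Ω.
Fractional drop under load = R_th/(R_th + R_L) = 264.1 / (264.1 + 6110) = 0.04143.
So the output falls by 4.14 %.

4.14 %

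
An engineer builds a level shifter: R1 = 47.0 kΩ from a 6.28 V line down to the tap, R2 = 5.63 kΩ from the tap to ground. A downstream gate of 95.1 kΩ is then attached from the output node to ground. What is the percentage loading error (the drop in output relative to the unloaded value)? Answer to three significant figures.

The divider's output (Thévenin) resistance is R1‖R2 = 5.028 kΩ.
Fractional drop under load = R_th/(R_th + R_L) = 5.028 / (5.028 + 95.1) = 0.05021.
So the output falls by 5.02 %.

5.02 %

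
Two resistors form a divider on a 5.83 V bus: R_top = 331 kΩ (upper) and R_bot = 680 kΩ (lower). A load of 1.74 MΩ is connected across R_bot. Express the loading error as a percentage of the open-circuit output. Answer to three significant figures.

11.3 %

The divider's output (Thévenin) resistance is R_top‖R_bot = 222.6 kΩ.
Fractional drop under load = R_th/(R_th + R_L) = 222.6 / (222.6 + 1740) = 0.1134.
So the output falls by 11.3 %.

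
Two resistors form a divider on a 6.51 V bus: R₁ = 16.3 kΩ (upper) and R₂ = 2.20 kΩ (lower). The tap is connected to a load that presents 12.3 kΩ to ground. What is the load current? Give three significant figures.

I_L ≈ 0.0544 mA

R₂‖R_L = 1.866 kΩ; V_out = 6.51 × 1.866/18.17 = 0.6688 V.
I_L = V_out / R_L = 0.6688 / 12.3 kΩ = 0.0544 mA.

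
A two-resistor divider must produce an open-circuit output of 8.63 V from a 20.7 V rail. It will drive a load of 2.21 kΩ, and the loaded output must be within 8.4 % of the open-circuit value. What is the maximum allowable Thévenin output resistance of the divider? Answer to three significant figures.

Loading drop = R_th/(R_th + R_L) ≤ 0.0840, so R_th ≤ R_L · ε/(1−ε) = 2.21 kΩ × 0.0840/0.9160 = 203 Ω.
(Any R1, R2 with R2/(R1+R2) = 0.417 and R1‖R2 ≤ 203 Ω will meet the spec.)

R_th ≤ 203 Ω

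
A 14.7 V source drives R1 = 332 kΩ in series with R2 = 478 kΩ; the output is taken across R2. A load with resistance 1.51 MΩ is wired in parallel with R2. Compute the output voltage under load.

The load sits in parallel with R2: R2‖R_L = (478 × 1510) / (478 + 1510) = 363.1 kΩ.
V_out = 14.7 × 363.1 / (332 + 363.1) = 14.7 × 363.1/695.1 = 7.68 V.

V_out ≈ 7.68 V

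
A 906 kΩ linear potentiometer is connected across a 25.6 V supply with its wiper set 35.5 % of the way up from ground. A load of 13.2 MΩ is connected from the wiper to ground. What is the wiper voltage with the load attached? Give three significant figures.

The wiper splits the pot into (1−α)R = 584.4 kΩ above and αR = 321.6 kΩ below.
Lower section ‖ load = 314.0 kΩ.
V_wiper = 25.6 × 314.0/(584.4 + 314.0) = 8.95 V.

V ≈ 8.95 V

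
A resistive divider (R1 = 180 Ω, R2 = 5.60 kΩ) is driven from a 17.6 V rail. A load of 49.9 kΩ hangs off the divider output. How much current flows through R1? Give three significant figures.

R2‖R_L = 5035 Ω, so the source sees R1 + R2‖R_L = 5215 Ω.
I = 17.6 V / 5215 Ω = 3.37 mA.

I ≈ 3.37 mA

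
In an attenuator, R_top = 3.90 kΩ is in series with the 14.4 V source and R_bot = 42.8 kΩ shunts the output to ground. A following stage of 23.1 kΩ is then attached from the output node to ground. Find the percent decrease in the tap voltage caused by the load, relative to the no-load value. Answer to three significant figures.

The divider's output (Thévenin) resistance is R_top‖R_bot = 3.574 kΩ.
Fractional drop under load = R_th/(R_th + R_L) = 3.574 / (3.574 + 23.1) = 0.1340.
So the output falls by 13.4 %.

13.4 %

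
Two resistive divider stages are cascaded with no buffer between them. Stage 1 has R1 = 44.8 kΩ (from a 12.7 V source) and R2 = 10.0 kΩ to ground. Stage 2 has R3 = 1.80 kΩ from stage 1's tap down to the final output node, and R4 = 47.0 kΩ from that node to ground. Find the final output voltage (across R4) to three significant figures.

Stage 2 presents R3+R4 = 48.80 kΩ as a load on stage 1's tap.
Stage 1's lower leg becomes R2‖(R3+R4) = 8.299 kΩ, so V_mid = 12.7 × 8.299/53.10 = 1.985 V.
Stage 2 is itself unloaded: V_out = V_mid × R4/(R3+R4) = 1.985 × 47.0/48.80 = 1.91 V.

V_out ≈ 1.91 V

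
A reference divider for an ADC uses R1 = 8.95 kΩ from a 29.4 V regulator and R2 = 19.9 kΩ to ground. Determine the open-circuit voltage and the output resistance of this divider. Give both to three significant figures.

V_th is the open-circuit tap voltage: 29.4 × 19.9/(8.95 + 19.9) = 20.3 V.
With the supply zeroed, R1 and R2 appear in parallel from the tap: R_th = R1‖R2 = (8.95 × 19.9)/28.85 = 6.17 kΩ.

V_th = 20.3 V, R_th = 6.17 kΩ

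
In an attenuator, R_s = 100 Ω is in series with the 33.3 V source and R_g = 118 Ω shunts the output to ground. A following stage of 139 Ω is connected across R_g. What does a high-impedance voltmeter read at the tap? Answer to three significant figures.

The load sits in parallel with R_g: R_g‖R_L = (118 × 139) / (118 + 139) = 63.82 Ω.
V_out = 33.3 × 63.82 / (100 + 63.82) = 33.3 × 63.82/163.8 = 13.0 V.

V_out ≈ 13.0 V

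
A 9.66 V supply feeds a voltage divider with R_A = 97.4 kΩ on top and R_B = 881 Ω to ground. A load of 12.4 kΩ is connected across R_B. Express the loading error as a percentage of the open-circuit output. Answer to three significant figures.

6.58 %

The divider's output (Thévenin) resistance is R_A‖R_B = 873.1 Ω.
Fractional drop under load = R_th/(R_th + R_L) = 873.1 / (873.1 + 12400) = 0.06578.
So the output falls by 6.58 %.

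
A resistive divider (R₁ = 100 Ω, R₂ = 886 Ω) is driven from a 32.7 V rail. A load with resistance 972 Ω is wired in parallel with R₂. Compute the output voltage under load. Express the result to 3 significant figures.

V_out ≈ 26.9 V

The load sits in parallel with R₂: R₂‖R_L = (886 × 972) / (886 + 972) = 463.5 Ω.
V_out = 32.7 × 463.5 / (100 + 463.5) = 32.7 × 463.5/563.5 = 26.9 V.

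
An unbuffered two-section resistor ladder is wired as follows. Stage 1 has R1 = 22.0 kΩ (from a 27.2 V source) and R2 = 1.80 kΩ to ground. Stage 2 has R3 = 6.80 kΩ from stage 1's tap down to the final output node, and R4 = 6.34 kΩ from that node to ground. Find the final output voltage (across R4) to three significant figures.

Stage 2 presents R3+R4 = 13.14 kΩ as a load on stage 1's tap.
Stage 1's lower leg becomes R2‖(R3+R4) = 1.583 kΩ, so V_mid = 27.2 × 1.583/23.58 = 1.826 V.
Stage 2 is itself unloaded: V_out = V_mid × R4/(R3+R4) = 1.826 × 6.34/13.14 = 0.881 V.

V_out ≈ 0.881 V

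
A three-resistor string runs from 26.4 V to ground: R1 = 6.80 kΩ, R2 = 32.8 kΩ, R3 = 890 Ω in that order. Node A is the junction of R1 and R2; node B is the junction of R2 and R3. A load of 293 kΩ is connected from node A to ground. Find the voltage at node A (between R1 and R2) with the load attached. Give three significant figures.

V ≈ 21.6 V

Below node A the series string R2+R3 = 33690 Ω sits in parallel with the 293000 Ω load: 30220 Ω.
V_A = 26.4 × 30220/(6800 + 30220) = 21.6 V.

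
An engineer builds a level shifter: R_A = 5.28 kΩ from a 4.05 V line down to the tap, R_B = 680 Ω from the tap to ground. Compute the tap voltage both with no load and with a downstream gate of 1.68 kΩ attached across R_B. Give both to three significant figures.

Unloaded: 0.462 V; loaded: 0.340 V

Open-circuit: V = 4.05 × 680/(5280 + 680) = 0.462 V.
With the load, R_B becomes R_B‖R_L = 484.1 Ω, so V = 4.05 × 484.1/5764 = 0.340 V.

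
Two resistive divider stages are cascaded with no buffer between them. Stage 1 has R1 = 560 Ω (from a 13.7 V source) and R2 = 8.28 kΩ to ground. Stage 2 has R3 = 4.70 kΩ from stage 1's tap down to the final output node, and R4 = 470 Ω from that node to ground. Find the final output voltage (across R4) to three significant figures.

V_out ≈ 1.06 V

Stage 2 presents R3+R4 = 5170 Ω as a load on stage 1's tap.
Stage 1's lower leg becomes R2‖(R3+R4) = 3183 Ω, so V_mid = 13.7 × 3183/3743 = 11.65 V.
Stage 2 is itself unloaded: V_out = V_mid × R4/(R3+R4) = 11.65 × 470/5170 = 1.06 V.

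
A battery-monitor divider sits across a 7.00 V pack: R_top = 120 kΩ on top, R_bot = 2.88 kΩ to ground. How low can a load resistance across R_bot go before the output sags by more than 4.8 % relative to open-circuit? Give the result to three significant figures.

R_L(min) ≈ 55.8 kΩ

Output resistance R_th = R_top‖R_bot = (120 × 2.88)/122.9 = 2.812 kΩ.
The fractional drop is R_th/(R_th + R_L); requiring this ≤ 0.0480 gives R_L ≥ R_th(1/0.0480 − 1) = 2.812 × 19.83 = 55.8 kΩ.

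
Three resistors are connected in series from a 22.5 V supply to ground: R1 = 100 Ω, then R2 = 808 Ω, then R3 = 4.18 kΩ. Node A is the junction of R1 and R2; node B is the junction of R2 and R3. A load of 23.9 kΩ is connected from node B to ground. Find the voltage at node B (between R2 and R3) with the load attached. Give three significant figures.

At node B, R3 is in parallel with the load: R3‖R_L = 3558 Ω.
Below node A the resistance is R2 + (R3‖R_L) = 4366 Ω, so V_A = 22.5 × 4366/4466 = 22.00 V.
Then V_B = V_A × (R3‖R_L)/(R2 + R3‖R_L) = 22.00 × 3558/4366 = 17.9 V.

V ≈ 17.9 V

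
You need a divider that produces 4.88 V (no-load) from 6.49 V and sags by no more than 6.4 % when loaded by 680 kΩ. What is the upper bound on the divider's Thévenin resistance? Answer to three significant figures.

R_th ≤ 46.5 kΩ

Loading drop = R_th/(R_th + R_L) ≤ 0.0640, so R_th ≤ R_L · ε/(1−ε) = 680 kΩ × 0.0640/0.9360 = 46.5 kΩ.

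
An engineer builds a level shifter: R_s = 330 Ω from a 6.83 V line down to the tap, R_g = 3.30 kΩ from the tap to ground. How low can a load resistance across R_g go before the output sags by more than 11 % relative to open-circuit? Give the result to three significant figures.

R_L(min) ≈ 2.43 kΩ

Output resistance R_th = R_s‖R_g = (330 × 3300)/3630 = 300.0 Ω.
The fractional drop is R_th/(R_th + R_L); requiring this ≤ 0.110 gives R_L ≥ R_th(1/0.110 − 1) = 300.0 × 8.091 = 2.43 kΩ.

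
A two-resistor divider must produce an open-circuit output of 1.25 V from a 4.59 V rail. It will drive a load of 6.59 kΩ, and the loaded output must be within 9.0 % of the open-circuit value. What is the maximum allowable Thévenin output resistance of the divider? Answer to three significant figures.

R_th ≤ 652 Ω

Loading drop = R_th/(R_th + R_L) ≤ 0.0900, so R_th ≤ R_L · ε/(1−ε) = 6.59 kΩ × 0.0900/0.9100 = 652 Ω.
(Any R1, R2 with R2/(R1+R2) = 0.272 and R1‖R2 ≤ 652 Ω will meet the spec.)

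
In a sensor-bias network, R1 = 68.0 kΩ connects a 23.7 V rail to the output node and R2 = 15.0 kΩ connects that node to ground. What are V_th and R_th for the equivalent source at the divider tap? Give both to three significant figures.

V_th = 4.28 V, R_th = 12.3 kΩ

V_th is the open-circuit tap voltage: 23.7 × 15.0/(68.0 + 15.0) = 4.28 V.
With the supply zeroed, R1 and R2 appear in parallel from the tap: R_th = R1‖R2 = (68.0 × 15.0)/83.00 = 12.3 kΩ.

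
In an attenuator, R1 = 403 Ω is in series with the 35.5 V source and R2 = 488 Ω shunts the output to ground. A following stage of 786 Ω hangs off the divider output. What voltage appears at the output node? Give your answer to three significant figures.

V_out ≈ 15.2 V

The load sits in parallel with R2: R2‖R_L = (488 × 786) / (488 + 786) = 301.1 Ω.
V_out = 35.5 × 301.1 / (403 + 301.1) = 35.5 × 301.1/704.1 = 15.2 V.
(Unloaded it would have been 19.4 V.)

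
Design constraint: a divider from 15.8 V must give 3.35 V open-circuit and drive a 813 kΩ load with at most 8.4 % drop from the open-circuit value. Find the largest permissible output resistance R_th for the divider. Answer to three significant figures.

Loading drop = R_th/(R_th + R_L) ≤ 0.0840, so R_th ≤ R_L · ε/(1−ε) = 813 kΩ × 0.0840/0.9160 = 74.6 kΩ.
(Any R1, R2 with R2/(R1+R2) = 0.212 and R1‖R2 ≤ 74.6 kΩ will meet the spec.)

R_th ≤ 74.6 kΩ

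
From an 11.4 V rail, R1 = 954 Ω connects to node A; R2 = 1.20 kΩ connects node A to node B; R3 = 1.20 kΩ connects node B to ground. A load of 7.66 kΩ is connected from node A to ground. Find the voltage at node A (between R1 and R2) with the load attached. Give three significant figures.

V ≈ 7.49 V

Below node A the series string R2+R3 = 2400 Ω sits in parallel with the 7660 Ω load: 1827 Ω.
V_A = 11.4 × 1827/(954 + 1827) = 7.49 V.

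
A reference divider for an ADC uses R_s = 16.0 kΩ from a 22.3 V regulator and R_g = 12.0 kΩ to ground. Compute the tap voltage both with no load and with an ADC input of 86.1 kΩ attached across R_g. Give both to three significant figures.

Unloaded: 9.56 V; loaded: 8.85 V

Open-circuit: V = 22.3 × 12.0/(16.0 + 12.0) = 9.56 V.
With the load, R_g becomes R_g‖R_L = 10.53 kΩ, so V = 22.3 × 10.53/26.53 = 8.85 V.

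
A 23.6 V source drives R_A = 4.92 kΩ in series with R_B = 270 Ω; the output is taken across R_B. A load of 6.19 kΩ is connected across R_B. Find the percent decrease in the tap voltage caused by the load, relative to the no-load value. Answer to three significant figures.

The divider's output (Thévenin) resistance is R_A‖R_B = 256.0 Ω.
Fractional drop under load = R_th/(R_th + R_L) = 256.0 / (256.0 + 6190) = 0.03971.
So the output falls by 3.97 %.

3.97 %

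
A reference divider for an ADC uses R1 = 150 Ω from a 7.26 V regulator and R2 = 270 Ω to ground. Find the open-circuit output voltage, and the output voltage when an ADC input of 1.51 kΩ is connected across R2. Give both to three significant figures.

Unloaded: 4.67 V; loaded: 4.39 V

Open-circuit: V = 7.26 × 270/(150 + 270) = 4.67 V.
With the load, R2 becomes R2‖R_L = 229.0 Ω, so V = 7.26 × 229.0/379.0 = 4.39 V.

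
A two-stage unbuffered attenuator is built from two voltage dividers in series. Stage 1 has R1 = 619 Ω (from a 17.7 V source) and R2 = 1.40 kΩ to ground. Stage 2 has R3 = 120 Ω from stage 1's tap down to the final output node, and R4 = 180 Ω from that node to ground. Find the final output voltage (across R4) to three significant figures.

Stage 2 presents R3+R4 = 300.0 Ω as a load on stage 1's tap.
Stage 1's lower leg becomes R2‖(R3+R4) = 247.1 Ω, so V_mid = 17.7 × 247.1/866.1 = 5.049 V.
Stage 2 is itself unloaded: V_out = V_mid × R4/(R3+R4) = 5.049 × 180/300.0 = 3.03 V.

V_out ≈ 3.03 V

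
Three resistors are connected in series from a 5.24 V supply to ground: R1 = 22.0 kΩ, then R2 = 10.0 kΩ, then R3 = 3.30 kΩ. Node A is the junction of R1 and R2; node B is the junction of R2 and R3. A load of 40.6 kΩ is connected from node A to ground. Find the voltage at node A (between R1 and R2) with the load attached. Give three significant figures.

Below node A the series string R2+R3 = 13.30 kΩ sits in parallel with the 40.6 kΩ load: 10.02 kΩ.
V_A = 5.24 × 10.02/(22.0 + 10.02) = 1.64 V.

V ≈ 1.64 V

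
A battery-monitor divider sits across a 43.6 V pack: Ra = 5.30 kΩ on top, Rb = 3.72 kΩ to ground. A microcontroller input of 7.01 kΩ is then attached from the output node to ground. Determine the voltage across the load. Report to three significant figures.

V_out ≈ 13.7 V

The load sits in parallel with Rb: Rb‖R_L = (3.72 × 7.01) / (3.72 + 7.01) = 2.430 kΩ.
V_out = 43.6 × 2.430 / (5.30 + 2.430) = 43.6 × 2.430/7.730 = 13.7 V.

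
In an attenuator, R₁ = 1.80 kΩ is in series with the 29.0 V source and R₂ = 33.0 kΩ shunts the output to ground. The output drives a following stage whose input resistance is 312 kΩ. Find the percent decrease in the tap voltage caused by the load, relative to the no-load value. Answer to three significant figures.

The divider's output (Thévenin) resistance is R₁‖R₂ = 1.707 kΩ.
Fractional drop under load = R_th/(R_th + R_L) = 1.707 / (1.707 + 312) = 0.005441.
So the output falls by 0.544 %.

0.544 %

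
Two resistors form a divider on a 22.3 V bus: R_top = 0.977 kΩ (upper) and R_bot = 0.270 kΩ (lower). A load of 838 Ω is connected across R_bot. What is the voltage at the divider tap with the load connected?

V_out ≈ 3.86 V

The load sits in parallel with R_bot: R_bot‖R_L = (270 × 838) / (270 + 838) = 204.2 Ω.
V_out = 22.3 × 204.2 / (977 + 204.2) = 22.3 × 204.2/1181 = 3.86 V.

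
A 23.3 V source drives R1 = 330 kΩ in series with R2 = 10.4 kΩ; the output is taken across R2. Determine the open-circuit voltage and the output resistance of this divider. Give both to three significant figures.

V_th = 0.712 V, R_th = 10.1 kΩ

V_th is the open-circuit tap voltage: 23.3 × 10.4/(330 + 10.4) = 0.712 V.
With the supply zeroed, R1 and R2 appear in parallel from the tap: R_th = R1‖R2 = (330 × 10.4)/340.4 = 10.1 kΩ.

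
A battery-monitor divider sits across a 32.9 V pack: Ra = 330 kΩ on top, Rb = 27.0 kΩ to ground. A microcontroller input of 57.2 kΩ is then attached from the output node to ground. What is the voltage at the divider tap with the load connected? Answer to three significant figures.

V_out ≈ 1.73 V

The load sits in parallel with Rb: Rb‖R_L = (27.0 × 57.2) / (27.0 + 57.2) = 18.34 kΩ.
V_out = 32.9 × 18.34 / (330 + 18.34) = 32.9 × 18.34/348.3 = 1.73 V.
(Unloaded it would have been 2.49 V.)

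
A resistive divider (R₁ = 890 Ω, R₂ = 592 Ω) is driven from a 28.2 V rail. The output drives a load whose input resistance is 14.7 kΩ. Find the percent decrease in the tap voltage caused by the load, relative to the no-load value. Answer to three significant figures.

2.36 %

The divider's output (Thévenin) resistance is R₁‖R₂ = 355.5 Ω.
Fractional drop under load = R_th/(R_th + R_L) = 355.5 / (355.5 + 14700) = 0.02361.
So the output falls by 2.36 %.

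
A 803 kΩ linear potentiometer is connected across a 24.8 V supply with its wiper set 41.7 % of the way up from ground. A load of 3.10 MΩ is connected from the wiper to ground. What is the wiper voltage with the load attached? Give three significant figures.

The wiper splits the pot into (1−α)R = 468.1 kΩ above and αR = 334.9 kΩ below.
Lower section ‖ load = 302.2 kΩ.
V_wiper = 24.8 × 302.2/(468.1 + 302.2) = 9.73 V.

V ≈ 9.73 V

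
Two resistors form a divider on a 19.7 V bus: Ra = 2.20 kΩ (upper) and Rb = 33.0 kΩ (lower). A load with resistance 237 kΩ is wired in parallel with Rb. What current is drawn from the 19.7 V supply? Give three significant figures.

Rb‖R_L = 28.97 kΩ, so the source sees Ra + Rb‖R_L = 31.17 kΩ.
I = 19.7 V / 31.17 kΩ = 0.632 mA.

I ≈ 0.632 mA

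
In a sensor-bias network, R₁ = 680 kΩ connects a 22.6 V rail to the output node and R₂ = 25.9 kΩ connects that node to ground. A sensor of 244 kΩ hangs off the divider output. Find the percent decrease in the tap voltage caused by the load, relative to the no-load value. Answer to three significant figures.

The divider's output (Thévenin) resistance is R₁‖R₂ = 24.95 kΩ.
Fractional drop under load = R_th/(R_th + R_L) = 24.95 / (24.95 + 244) = 0.09277.
So the output falls by 9.28 %.

9.28 %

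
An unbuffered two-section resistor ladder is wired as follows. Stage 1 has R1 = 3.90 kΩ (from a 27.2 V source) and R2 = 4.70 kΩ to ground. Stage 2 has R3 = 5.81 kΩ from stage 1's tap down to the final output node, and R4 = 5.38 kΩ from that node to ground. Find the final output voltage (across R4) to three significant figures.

Stage 2 presents R3+R4 = 11.19 kΩ as a load on stage 1's tap.
Stage 1's lower leg becomes R2‖(R3+R4) = 3.310 kΩ, so V_mid = 27.2 × 3.310/7.210 = 12.49 V.
Stage 2 is itself unloaded: V_out = V_mid × R4/(R3+R4) = 12.49 × 5.38/11.19 = 6.00 V.

V_out ≈ 6.00 V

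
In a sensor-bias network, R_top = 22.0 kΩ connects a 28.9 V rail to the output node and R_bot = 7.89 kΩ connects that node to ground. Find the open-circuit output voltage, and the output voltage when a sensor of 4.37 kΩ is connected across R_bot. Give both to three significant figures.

Unloaded: 7.63 V; loaded: 3.28 V

Open-circuit: V = 28.9 × 7.89/(22.0 + 7.89) = 7.63 V.
With the load, R_bot becomes R_bot‖R_L = 2.812 kΩ, so V = 28.9 × 2.812/24.81 = 3.28 V.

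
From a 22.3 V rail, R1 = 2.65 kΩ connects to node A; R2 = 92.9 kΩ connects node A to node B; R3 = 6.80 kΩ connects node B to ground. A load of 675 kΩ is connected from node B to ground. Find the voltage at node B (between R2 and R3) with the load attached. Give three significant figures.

At node B, R3 is in parallel with the load: R3‖R_L = 6.732 kΩ.
Below node A the resistance is R2 + (R3‖R_L) = 99.63 kΩ, so V_A = 22.3 × 99.63/102.3 = 21.72 V.
Then V_B = V_A × (R3‖R_L)/(R2 + R3‖R_L) = 21.72 × 6.732/99.63 = 1.47 V.

V ≈ 1.47 V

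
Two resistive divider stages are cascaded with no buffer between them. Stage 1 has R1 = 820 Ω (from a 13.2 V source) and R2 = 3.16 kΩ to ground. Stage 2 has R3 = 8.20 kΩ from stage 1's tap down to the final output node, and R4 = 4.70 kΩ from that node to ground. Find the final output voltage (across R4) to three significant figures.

Stage 2 presents R3+R4 = 12900 Ω as a load on stage 1's tap.
Stage 1's lower leg becomes R2‖(R3+R4) = 2538 Ω, so V_mid = 13.2 × 2538/3358 = 9.977 V.
Stage 2 is itself unloaded: V_out = V_mid × R4/(R3+R4) = 9.977 × 4700/12900 = 3.63 V.

V_out ≈ 3.63 V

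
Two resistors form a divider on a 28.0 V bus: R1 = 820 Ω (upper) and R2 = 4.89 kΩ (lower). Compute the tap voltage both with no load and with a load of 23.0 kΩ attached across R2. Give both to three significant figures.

Open-circuit: V = 28.0 × 4890/(820 + 4890) = 24.0 V.
With the load, R2 becomes R2‖R_L = 4033 Ω, so V = 28.0 × 4033/4853 = 23.3 V.

Unloaded: 24.0 V; loaded: 23.3 V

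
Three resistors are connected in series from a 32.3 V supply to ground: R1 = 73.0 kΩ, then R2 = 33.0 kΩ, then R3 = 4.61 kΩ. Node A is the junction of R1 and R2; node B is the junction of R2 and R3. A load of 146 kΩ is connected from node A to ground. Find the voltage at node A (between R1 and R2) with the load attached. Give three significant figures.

V ≈ 9.39 V

Below node A the series string R2+R3 = 37.61 kΩ sits in parallel with the 146 kΩ load: 29.91 kΩ.
V_A = 32.3 × 29.91/(73.0 + 29.91) = 9.39 V.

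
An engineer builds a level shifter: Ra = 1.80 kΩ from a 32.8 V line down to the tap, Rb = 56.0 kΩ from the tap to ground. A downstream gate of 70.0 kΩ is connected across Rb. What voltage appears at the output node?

The load sits in parallel with Rb: Rb‖R_L = (56.0 × 70.0) / (56.0 + 70.0) = 31.11 kΩ.
V_out = 32.8 × 31.11 / (1.80 + 31.11) = 32.8 × 31.11/32.91 = 31.0 V.
(Unloaded it would have been 31.8 V.)

V_out ≈ 31.0 V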